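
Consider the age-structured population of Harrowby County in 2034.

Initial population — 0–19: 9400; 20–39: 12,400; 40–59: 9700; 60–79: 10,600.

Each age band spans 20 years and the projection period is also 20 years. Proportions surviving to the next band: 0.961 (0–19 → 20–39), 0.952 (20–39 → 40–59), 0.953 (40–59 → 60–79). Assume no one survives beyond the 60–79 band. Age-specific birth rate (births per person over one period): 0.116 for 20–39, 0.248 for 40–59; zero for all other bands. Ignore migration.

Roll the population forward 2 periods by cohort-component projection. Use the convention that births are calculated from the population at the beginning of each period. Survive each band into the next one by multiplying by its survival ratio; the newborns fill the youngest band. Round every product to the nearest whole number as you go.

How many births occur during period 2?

3976

— Period 1 —
Births: 12400 * 0.116 = 1438  |  9700 * 0.248 = 2406 ⇒ total 3844
20–39: 9400 * 0.961 = 9033
40–59: 12400 * 0.952 = 11805
60–79: 9700 * 0.953 = 9244
→ [3844, 9033, 11805, 9244]
— Period 2 —
Births: 9033 * 0.116 = 1048  |  11805 * 0.248 = 2928 ⇒ total 3976
20–39: 3844 * 0.961 = 3694
40–59: 9033 * 0.952 = 8599
60–79: 11805 * 0.953 = 11250
→ [3976, 3694, 8599, 11250]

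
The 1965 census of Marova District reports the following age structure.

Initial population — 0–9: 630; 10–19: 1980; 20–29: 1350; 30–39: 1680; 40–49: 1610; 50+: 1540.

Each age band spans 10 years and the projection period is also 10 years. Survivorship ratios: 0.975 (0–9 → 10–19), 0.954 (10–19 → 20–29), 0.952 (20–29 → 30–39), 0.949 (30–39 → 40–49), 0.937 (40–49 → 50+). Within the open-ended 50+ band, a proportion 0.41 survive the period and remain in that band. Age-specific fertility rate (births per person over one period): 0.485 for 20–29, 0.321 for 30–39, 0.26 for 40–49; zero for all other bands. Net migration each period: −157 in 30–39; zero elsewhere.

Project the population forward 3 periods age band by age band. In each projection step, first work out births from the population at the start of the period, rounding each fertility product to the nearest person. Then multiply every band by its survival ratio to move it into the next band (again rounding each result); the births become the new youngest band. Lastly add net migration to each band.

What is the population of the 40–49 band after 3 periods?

Period 1:
Births: 1350 * 0.485 = 655  |  1680 * 0.321 = 539  |  1610 * 0.26 = 419 → 1613
10–19: 630 * 0.975 = 614
20–29: 1980 * 0.954 = 1889
30–39: 1350 * 0.952 = 1285
40–49: 1680 * 0.949 = 1594
50+: 1610 * 0.937 + 1540 * 0.41 = 1509 + 631 = 2140
Net migration: 30–39 − 157 → 1128
→ [1613, 614, 1889, 1128, 1594, 2140]
Period 2:
Births: 1889 * 0.485 = 916  |  1128 * 0.321 = 362  |  1594 * 0.26 = 414 → 1692
10–19: 1613 * 0.975 = 1573
20–29: 614 * 0.954 = 586
30–39: 1889 * 0.952 = 1798
40–49: 1128 * 0.949 = 1070
50+: 1594 * 0.937 + 2140 * 0.41 = 1494 + 877 = 2371
Net migration: 30–39 − 157 → 1641
→ [1692, 1573, 586, 1641, 1070, 2371]
Period 3:
Births: 586 * 0.485 = 284  |  1641 * 0.321 = 527  |  1070 * 0.26 = 278 → 1089
10–19: 1692 * 0.975 = 1650
20–29: 1573 * 0.954 = 1501
30–39: 586 * 0.952 = 558
40–49: 1641 * 0.949 = 1557
50+: 1070 * 0.937 + 2371 * 0.41 = 1003 + 972 = 1975
Net migration: 30–39 − 157 → 401
→ [1089, 1650, 1501, 401, 1557, 1975]

1557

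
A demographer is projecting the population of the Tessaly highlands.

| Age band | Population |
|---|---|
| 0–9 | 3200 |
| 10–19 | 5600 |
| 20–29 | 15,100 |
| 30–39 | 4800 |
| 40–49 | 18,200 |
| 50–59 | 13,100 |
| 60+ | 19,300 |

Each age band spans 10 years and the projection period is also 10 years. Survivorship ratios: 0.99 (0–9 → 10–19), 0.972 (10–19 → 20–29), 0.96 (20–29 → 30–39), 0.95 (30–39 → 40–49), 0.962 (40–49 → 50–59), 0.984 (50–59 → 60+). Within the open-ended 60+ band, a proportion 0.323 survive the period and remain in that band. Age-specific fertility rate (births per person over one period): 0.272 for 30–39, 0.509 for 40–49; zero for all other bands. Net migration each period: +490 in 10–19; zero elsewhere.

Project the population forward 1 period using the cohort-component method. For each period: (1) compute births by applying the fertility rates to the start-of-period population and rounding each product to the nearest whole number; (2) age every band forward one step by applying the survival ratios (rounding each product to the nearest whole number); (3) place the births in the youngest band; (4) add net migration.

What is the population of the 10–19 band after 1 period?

Period 1:
Births: 4800 * 0.272 = 1306  |  18200 * 0.509 = 9264 ⇒ total 10570
10–19: 3200 * 0.99 = 3168
20–29: 5600 * 0.972 = 5443
30–39: 15100 * 0.96 = 14496
40–49: 4800 * 0.95 = 4560
50–59: 18200 * 0.962 = 17508
60+: 13100 * 0.984 + 19300 * 0.323 = 12890 + 6234 = 19124
Net migration: 10–19 + 490 → 3658
→ [10570, 3658, 5443, 14496, 4560, 17508, 19124]

3658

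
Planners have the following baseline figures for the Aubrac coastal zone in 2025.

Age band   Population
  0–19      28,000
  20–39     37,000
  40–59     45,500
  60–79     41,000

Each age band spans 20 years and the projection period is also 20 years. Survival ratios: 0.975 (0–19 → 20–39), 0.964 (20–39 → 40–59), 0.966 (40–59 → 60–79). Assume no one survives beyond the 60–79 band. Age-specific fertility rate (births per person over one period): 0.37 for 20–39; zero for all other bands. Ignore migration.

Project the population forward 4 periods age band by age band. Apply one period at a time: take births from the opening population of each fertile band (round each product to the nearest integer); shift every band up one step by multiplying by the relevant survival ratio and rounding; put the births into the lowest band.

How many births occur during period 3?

[period 1]
Births: 37000 × 0.37 = 13690
20–39: 28000 × 0.975 = 27300
40–59: 37000 × 0.964 = 35668
60–79: 45500 × 0.966 = 43953
Giving 13690 / 27300 / 35668 / 43953.
[period 2]
Births: 27300 × 0.37 = 10101
20–39: 13690 × 0.975 = 13348
40–59: 27300 × 0.964 = 26317
60–79: 35668 × 0.966 = 34455
Giving 10101 / 13348 / 26317 / 34455.
[period 3]
Births: 13348 × 0.37 = 4939
20–39: 10101 × 0.975 = 9848
40–59: 13348 × 0.964 = 12867
60–79: 26317 × 0.966 = 25422
Giving 4939 / 9848 / 12867 / 25422.

4939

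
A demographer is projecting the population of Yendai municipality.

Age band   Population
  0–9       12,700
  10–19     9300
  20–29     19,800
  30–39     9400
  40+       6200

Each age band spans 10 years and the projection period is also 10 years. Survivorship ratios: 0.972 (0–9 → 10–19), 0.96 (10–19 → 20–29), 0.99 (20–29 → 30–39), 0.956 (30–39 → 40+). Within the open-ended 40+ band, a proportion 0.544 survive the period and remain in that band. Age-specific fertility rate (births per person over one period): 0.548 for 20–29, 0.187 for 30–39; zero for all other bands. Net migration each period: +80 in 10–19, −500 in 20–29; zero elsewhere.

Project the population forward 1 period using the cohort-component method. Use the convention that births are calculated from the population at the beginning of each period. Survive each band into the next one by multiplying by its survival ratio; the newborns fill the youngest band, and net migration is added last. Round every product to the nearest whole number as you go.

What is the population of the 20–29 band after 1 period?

8428

Numbering the groups 1..5 from youngest to oldest:
Period 1:
Births: 19800 * 0.548 = 10850, 9400 * 0.187 = 1758 → total 12608
Group 2: 12700 * 0.972 = 12344
Group 3: 9300 * 0.96 = 8928
Group 4: 19800 * 0.99 = 19602
Group 5: 9400 * 0.956 + 6200 * 0.544 = 8986 + 3373 = 12359
Net migration: Group 2 + 80 → 12424; Group 3 − 500 → 8428
End of period: [12608, 12424, 8428, 19602, 12359]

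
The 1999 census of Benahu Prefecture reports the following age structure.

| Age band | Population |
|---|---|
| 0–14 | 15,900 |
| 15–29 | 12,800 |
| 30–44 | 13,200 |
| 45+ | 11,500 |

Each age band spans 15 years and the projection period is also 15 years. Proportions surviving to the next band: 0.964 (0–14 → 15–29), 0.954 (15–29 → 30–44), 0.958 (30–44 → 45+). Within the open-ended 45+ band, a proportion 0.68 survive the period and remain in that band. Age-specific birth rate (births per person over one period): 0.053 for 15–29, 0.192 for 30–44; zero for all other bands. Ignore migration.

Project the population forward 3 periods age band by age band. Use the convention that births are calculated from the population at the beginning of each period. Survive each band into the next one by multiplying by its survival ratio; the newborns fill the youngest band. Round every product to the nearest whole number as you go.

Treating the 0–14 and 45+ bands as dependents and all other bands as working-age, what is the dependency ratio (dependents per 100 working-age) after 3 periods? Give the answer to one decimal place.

573.6

Let band 1 be 0–14 through band 4 = 45+.
Period 1.
Births: 12800 * 0.053 = 678  |  13200 * 0.192 = 2534 — total 3212
Band 2: 15900 * 0.964 = 15328
Band 3: 12800 * 0.954 = 12211
Band 4: 13200 * 0.958 + 11500 * 0.68 = 12646 + 7820 = 20466
Giving 3212 / 15328 / 12211 / 20466.
Period 2.
Births: 15328 * 0.053 = 812  |  12211 * 0.192 = 2345 — total 3157
Band 2: 3212 * 0.964 = 3096
Band 3: 15328 * 0.954 = 14623
Band 4: 12211 * 0.958 + 20466 * 0.68 = 11698 + 13917 = 25615
Giving 3157 / 3096 / 14623 / 25615.
Period 3.
Births: 3096 * 0.053 = 164  |  14623 * 0.192 = 2808 — total 2972
Band 2: 3157 * 0.964 = 3043
Band 3: 3096 * 0.954 = 2954
Band 4: 14623 * 0.958 + 25615 * 0.68 = 14009 + 17418 = 31427
Giving 2972 / 3043 / 2954 / 31427.
Dependents (band 0–14 + band 45+) = 2972 + 31427 = 34399; working-age = 5997; ratio = 34399/5997 × 100 = 573.6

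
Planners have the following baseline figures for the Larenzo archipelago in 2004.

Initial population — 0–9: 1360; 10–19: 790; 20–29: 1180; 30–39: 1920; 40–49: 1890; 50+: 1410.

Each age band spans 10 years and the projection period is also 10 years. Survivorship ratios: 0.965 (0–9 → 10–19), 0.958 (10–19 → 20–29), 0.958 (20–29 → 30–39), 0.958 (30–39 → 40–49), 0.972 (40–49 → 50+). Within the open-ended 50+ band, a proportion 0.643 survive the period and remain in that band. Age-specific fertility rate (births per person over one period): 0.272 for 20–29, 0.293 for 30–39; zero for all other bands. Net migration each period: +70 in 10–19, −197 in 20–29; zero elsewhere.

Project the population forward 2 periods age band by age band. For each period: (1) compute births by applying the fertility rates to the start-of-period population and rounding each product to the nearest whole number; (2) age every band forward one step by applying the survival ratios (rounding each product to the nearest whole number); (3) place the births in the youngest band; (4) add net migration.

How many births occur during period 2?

[period 1]
Births: 1180 * 0.272 = 321, 1920 * 0.293 = 563 → total 884
10–19: 1360 * 0.965 = 1312
20–29: 790 * 0.958 = 757
30–39: 1180 * 0.958 = 1130
40–49: 1920 * 0.958 = 1839
50+: 1890 * 0.972 + 1410 * 0.643 = 1837 + 907 = 2744
Net migration: 10–19 + 70 → 1382; 20–29 − 197 → 560
→ [884, 1382, 560, 1130, 1839, 2744]
[period 2]
Births: 560 * 0.272 = 152, 1130 * 0.293 = 331 → total 483
10–19: 884 * 0.965 = 853
20–29: 1382 * 0.958 = 1324
30–39: 560 * 0.958 = 536
40–49: 1130 * 0.958 = 1083
50+: 1839 * 0.972 + 2744 * 0.643 = 1788 + 1764 = 3552
Net migration: 10–19 + 70 → 923; 20–29 − 197 → 1127
→ [483, 923, 1127, 536, 1083, 3552]

483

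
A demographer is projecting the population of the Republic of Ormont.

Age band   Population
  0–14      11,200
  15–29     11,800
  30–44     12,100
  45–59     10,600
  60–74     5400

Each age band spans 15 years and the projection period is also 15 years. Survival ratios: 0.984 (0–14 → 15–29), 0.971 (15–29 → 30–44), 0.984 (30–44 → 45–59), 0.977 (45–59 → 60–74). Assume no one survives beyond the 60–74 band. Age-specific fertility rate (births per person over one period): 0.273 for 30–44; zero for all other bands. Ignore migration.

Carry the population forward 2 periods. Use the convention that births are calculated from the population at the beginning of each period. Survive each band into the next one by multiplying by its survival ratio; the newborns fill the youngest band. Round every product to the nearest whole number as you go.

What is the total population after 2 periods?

Period 1:
Births: 12100 × 0.273 = 3303
15–29: 11200 × 0.984 = 11021
30–44: 11800 × 0.971 = 11458
45–59: 12100 × 0.984 = 11906
60–74: 10600 × 0.977 = 10356
End of period: [3303, 11021, 11458, 11906, 10356]
Period 2:
Births: 11458 × 0.273 = 3128
15–29: 3303 × 0.984 = 3250
30–44: 11021 × 0.971 = 10701
45–59: 11458 × 0.984 = 11275
60–74: 11906 × 0.977 = 11632
End of period: [3128, 3250, 10701, 11275, 11632]
Total after period 2: 3128 + 3250 + 10701 + 11275 + 11632 = 39986

39986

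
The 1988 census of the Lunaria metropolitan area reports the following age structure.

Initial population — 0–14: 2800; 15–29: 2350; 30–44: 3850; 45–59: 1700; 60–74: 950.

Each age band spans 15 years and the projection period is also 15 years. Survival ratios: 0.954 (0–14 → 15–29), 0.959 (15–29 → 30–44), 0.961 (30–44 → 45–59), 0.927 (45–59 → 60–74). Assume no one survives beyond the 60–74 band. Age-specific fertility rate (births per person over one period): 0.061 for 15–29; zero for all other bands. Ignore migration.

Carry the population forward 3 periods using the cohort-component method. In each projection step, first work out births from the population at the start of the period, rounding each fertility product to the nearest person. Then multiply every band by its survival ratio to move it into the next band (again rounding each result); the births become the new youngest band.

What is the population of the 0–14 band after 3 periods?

8

Let group 1 be 0–14 through group 5 = 60–74.
[period 1]
Births: 2350 × 0.061 = 143
Group 2: 2800 × 0.954 = 2671
Group 3: 2350 × 0.959 = 2254
Group 4: 3850 × 0.961 = 3700
Group 5: 1700 × 0.927 = 1576
Giving 143 / 2671 / 2254 / 3700 / 1576.
[period 2]
Births: 2671 × 0.061 = 163
Group 2: 143 × 0.954 = 136
Group 3: 2671 × 0.959 = 2561
Group 4: 2254 × 0.961 = 2166
Group 5: 3700 × 0.927 = 3430
Giving 163 / 136 / 2561 / 2166 / 3430.
[period 3]
Births: 136 × 0.061 = 8
Group 2: 163 × 0.954 = 156
Group 3: 136 × 0.959 = 130
Group 4: 2561 × 0.961 = 2461
Group 5: 2166 × 0.927 = 2008
Giving 8 / 156 / 130 / 2461 / 2008.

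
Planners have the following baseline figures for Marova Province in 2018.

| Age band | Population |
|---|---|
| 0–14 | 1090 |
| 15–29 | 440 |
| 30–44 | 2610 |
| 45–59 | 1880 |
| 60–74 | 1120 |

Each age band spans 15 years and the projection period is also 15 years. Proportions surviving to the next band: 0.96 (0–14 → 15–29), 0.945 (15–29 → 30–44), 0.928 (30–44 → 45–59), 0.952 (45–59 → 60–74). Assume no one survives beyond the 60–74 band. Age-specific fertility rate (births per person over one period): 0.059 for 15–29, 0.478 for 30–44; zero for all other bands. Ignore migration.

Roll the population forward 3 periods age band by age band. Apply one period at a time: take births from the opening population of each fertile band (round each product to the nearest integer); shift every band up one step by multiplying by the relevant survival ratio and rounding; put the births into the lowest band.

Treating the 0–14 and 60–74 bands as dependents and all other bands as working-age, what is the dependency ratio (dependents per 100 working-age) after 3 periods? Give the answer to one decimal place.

39.2

(Bands numbered youngest = 1 to oldest = 5.)
Period 1:
Births: 440 × 0.059 = 26, 2610 × 0.478 = 1248 ⇒ total 1274
Band 2: 1090 × 0.96 = 1046
Band 3: 440 × 0.945 = 416
Band 4: 2610 × 0.928 = 2422
Band 5: 1880 × 0.952 = 1790
→ [1274, 1046, 416, 2422, 1790]
Period 2:
Births: 1046 × 0.059 = 62, 416 × 0.478 = 199 ⇒ total 261
Band 2: 1274 × 0.96 = 1223
Band 3: 1046 × 0.945 = 988
Band 4: 416 × 0.928 = 386
Band 5: 2422 × 0.952 = 2306
→ [261, 1223, 988, 386, 2306]
Period 3:
Births: 1223 × 0.059 = 72, 988 × 0.478 = 472 ⇒ total 544
Band 2: 261 × 0.96 = 251
Band 3: 1223 × 0.945 = 1156
Band 4: 988 × 0.928 = 917
Band 5: 386 × 0.952 = 367
→ [544, 251, 1156, 917, 367]
Dependents (band 0–14 + band 60–74) = 544 + 367 = 911; working-age = 2324; ratio = 911/2324 × 100 = 39.2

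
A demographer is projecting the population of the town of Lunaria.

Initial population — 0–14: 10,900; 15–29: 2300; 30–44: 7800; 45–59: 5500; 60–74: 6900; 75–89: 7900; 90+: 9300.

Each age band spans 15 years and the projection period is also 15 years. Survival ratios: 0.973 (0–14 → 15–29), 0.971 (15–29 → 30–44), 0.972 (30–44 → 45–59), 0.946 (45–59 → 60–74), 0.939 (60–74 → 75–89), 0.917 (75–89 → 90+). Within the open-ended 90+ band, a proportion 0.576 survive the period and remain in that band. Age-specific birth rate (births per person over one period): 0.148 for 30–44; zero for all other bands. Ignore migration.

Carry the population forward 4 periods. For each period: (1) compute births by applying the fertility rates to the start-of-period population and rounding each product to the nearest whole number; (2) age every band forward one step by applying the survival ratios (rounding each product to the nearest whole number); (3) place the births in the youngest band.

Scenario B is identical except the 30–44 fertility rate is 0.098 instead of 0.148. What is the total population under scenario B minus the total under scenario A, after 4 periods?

Numbering the bands 1..7 from youngest to oldest:
After projecting period 1:
Births: 7800 × 0.148 = 1154
Band 2: 10900 × 0.973 = 10606
Band 3: 2300 × 0.971 = 2233
Band 4: 7800 × 0.972 = 7582
Band 5: 5500 × 0.946 = 5203
Band 6: 6900 × 0.939 = 6479
Band 7: 7900 × 0.917 + 9300 × 0.576 = 7244 + 5357 = 12601
Population now: 0–14=1154, 15–29=10606, 30–44=2233, 45–59=7582, 60–74=5203, 75–89=6479, 90+=12601
After projecting period 2:
Births: 2233 × 0.148 = 330
Band 2: 1154 × 0.973 = 1123
Band 3: 10606 × 0.971 = 10298
Band 4: 2233 × 0.972 = 2170
Band 5: 7582 × 0.946 = 7173
Band 6: 5203 × 0.939 = 4886
Band 7: 6479 × 0.917 + 12601 × 0.576 = 5941 + 7258 = 13199
Population now: 0–14=330, 15–29=1123, 30–44=10298, 45–59=2170, 60–74=7173, 75–89=4886, 90+=13199
After projecting period 3:
Births: 10298 × 0.148 = 1524
Band 2: 330 × 0.973 = 321
Band 3: 1123 × 0.971 = 1090
Band 4: 10298 × 0.972 = 10010
Band 5: 2170 × 0.946 = 2053
Band 6: 7173 × 0.939 = 6735
Band 7: 4886 × 0.917 + 13199 × 0.576 = 4480 + 7603 = 12083
Population now: 0–14=1524, 15–29=321, 30–44=1090, 45–59=10010, 60–74=2053, 75–89=6735, 90+=12083
After projecting period 4:
Births: 1090 × 0.148 = 161
Band 2: 1524 × 0.973 = 1483
Band 3: 321 × 0.971 = 312
Band 4: 1090 × 0.972 = 1059
Band 5: 10010 × 0.946 = 9469
Band 6: 2053 × 0.939 = 1928
Band 7: 6735 × 0.917 + 12083 × 0.576 = 6176 + 6960 = 13136
Population now: 0–14=161, 15–29=1483, 30–44=312, 45–59=1059, 60–74=9469, 75–89=1928, 90+=13136
Scenario A total after 4 periods: 27548
Scenario B projection —
After projecting period 1:
Births: 7800 × 0.098 = 764
Band 2: 10900 × 0.973 = 10606
Band 3: 2300 × 0.971 = 2233
Band 4: 7800 × 0.972 = 7582
Band 5: 5500 × 0.946 = 5203
Band 6: 6900 × 0.939 = 6479
Band 7: 7900 × 0.917 + 9300 × 0.576 = 7244 + 5357 = 12601
Population now: 0–14=764, 15–29=10606, 30–44=2233, 45–59=7582, 60–74=5203, 75–89=6479, 90+=12601
After projecting period 2:
Births: 2233 × 0.098 = 219
Band 2: 764 × 0.973 = 743
Band 3: 10606 × 0.971 = 10298
Band 4: 2233 × 0.972 = 2170
Band 5: 7582 × 0.946 = 7173
Band 6: 5203 × 0.939 = 4886
Band 7: 6479 × 0.917 + 12601 × 0.576 = 5941 + 7258 = 13199
Population now: 0–14=219, 15–29=743, 30–44=10298, 45–59=2170, 60–74=7173, 75–89=4886, 90+=13199
After projecting period 3:
Births: 10298 × 0.098 = 1009
Band 2: 219 × 0.973 = 213
Band 3: 743 × 0.971 = 721
Band 4: 10298 × 0.972 = 10010
Band 5: 2170 × 0.946 = 2053
Band 6: 7173 × 0.939 = 6735
Band 7: 4886 × 0.917 + 13199 × 0.576 = 4480 + 7603 = 12083
Population now: 0–14=1009, 15–29=213, 30–44=721, 45–59=10010, 60–74=2053, 75–89=6735, 90+=12083
After projecting period 4:
Births: 721 × 0.098 = 71
Band 2: 1009 × 0.973 = 982
Band 3: 213 × 0.971 = 207
Band 4: 721 × 0.972 = 701
Band 5: 10010 × 0.946 = 9469
Band 6: 2053 × 0.939 = 1928
Band 7: 6735 × 0.917 + 12083 × 0.576 = 6176 + 6960 = 13136
Population now: 0–14=71, 15–29=982, 30–44=207, 45–59=701, 60–74=9469, 75–89=1928, 90+=13136
Scenario B total after 4 periods: 26494
Difference B − A = 26494 − 27548 = -1054

-1054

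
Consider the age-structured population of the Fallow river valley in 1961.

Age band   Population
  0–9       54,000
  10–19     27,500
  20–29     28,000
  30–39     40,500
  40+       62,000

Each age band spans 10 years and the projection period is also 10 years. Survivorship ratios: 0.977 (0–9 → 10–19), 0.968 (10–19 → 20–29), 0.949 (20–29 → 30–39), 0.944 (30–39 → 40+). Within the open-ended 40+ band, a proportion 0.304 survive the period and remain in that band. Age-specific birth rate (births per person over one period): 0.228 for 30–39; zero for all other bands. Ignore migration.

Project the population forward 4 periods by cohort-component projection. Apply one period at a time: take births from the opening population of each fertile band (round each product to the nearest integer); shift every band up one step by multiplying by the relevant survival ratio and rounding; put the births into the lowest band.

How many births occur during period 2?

6058

After projecting period 1:
Births: 40500 × 0.228 = 9234
10–19: 54000 × 0.977 = 52758
20–29: 27500 × 0.968 = 26620
30–39: 28000 × 0.949 = 26572
40+: 40500 × 0.944 + 62000 × 0.304 = 38232 + 18848 = 57080
Giving 9234 / 52758 / 26620 / 26572 / 57080.
After projecting period 2:
Births: 26572 × 0.228 = 6058
10–19: 9234 × 0.977 = 9022
20–29: 52758 × 0.968 = 51070
30–39: 26620 × 0.949 = 25262
40+: 26572 × 0.944 + 57080 × 0.304 = 25084 + 17352 = 42436
Giving 6058 / 9022 / 51070 / 25262 / 42436.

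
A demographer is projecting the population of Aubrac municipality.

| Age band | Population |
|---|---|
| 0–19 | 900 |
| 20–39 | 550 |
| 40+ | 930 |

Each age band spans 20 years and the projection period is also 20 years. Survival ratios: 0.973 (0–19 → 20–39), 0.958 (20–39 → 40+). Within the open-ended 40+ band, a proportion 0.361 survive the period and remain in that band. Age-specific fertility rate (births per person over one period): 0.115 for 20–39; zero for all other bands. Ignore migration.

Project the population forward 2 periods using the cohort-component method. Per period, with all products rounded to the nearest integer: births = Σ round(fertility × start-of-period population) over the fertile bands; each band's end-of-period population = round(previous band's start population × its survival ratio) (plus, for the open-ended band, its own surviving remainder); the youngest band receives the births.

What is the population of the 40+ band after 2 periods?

Call the bands 1 to 3, youngest first.
— Period 1 —
Births: 550 * 0.115 = 63
Band 2: 900 * 0.973 = 876
Band 3: 550 * 0.958 + 930 * 0.361 = 527 + 336 = 863
→ [63, 876, 863]
— Period 2 —
Births: 876 * 0.115 = 101
Band 2: 63 * 0.973 = 61
Band 3: 876 * 0.958 + 863 * 0.361 = 839 + 312 = 1151
→ [101, 61, 1151]

1151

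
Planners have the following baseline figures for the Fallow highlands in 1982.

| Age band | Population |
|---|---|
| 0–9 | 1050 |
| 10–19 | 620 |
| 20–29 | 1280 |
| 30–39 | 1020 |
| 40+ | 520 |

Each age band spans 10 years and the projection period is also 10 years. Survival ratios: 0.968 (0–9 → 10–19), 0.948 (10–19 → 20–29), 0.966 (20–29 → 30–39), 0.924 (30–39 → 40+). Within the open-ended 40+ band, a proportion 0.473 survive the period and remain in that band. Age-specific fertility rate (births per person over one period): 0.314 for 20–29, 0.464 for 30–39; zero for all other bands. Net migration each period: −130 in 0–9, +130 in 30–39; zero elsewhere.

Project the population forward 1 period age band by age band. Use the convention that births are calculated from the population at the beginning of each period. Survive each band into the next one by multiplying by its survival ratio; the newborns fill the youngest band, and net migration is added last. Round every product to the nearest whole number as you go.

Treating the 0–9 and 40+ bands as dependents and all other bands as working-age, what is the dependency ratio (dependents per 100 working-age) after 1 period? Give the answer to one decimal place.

Period 1.
Births: 1280 * 0.314 = 402, 1020 * 0.464 = 473 → total 875
10–19: 1050 * 0.968 = 1016
20–29: 620 * 0.948 = 588
30–39: 1280 * 0.966 = 1236
40+: 1020 * 0.924 + 520 * 0.473 = 942 + 246 = 1188
Net migration: 0–9 − 130 → 745; 30–39 + 130 → 1366
End of period: [745, 1016, 588, 1366, 1188]
Dependents (band 0–9 + band 40+) = 745 + 1188 = 1933; working-age = 2970; ratio = 1933/2970 × 100 = 65.1

65.1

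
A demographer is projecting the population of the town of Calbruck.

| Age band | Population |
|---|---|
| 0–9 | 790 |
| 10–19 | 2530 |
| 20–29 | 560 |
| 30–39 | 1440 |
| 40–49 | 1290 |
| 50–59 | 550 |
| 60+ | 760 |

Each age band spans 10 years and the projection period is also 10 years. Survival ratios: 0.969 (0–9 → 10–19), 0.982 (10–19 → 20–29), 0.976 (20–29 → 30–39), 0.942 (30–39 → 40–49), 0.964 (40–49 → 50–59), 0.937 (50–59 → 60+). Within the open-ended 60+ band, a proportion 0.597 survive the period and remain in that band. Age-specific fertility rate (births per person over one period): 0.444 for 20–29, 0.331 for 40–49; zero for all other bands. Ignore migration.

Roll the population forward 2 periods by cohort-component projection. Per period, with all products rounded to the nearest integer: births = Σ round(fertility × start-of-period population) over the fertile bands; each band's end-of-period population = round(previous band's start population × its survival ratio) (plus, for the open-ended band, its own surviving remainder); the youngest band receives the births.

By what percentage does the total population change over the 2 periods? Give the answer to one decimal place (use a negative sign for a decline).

Period 1.
Births: 560 × 0.444 = 249 ; 1290 × 0.331 = 427 ⇒ total 676
10–19: 790 × 0.969 = 766
20–29: 2530 × 0.982 = 2484
30–39: 560 × 0.976 = 547
40–49: 1440 × 0.942 = 1356
50–59: 1290 × 0.964 = 1244
60+: 550 × 0.937 + 760 × 0.597 = 515 + 454 = 969
Population now: 0–9=676, 10–19=766, 20–29=2484, 30–39=547, 40–49=1356, 50–59=1244, 60+=969
Period 2.
Births: 2484 × 0.444 = 1103 ; 1356 × 0.331 = 449 ⇒ total 1552
10–19: 676 × 0.969 = 655
20–29: 766 × 0.982 = 752
30–39: 2484 × 0.976 = 2424
40–49: 547 × 0.942 = 515
50–59: 1356 × 0.964 = 1307
60+: 1244 × 0.937 + 969 × 0.597 = 1166 + 578 = 1744
Population now: 0–9=1552, 10–19=655, 20–29=752, 30–39=2424, 40–49=515, 50–59=1307, 60+=1744
Total: 7920 → 8949; change = 1029; percentage change = 13.0%

13.0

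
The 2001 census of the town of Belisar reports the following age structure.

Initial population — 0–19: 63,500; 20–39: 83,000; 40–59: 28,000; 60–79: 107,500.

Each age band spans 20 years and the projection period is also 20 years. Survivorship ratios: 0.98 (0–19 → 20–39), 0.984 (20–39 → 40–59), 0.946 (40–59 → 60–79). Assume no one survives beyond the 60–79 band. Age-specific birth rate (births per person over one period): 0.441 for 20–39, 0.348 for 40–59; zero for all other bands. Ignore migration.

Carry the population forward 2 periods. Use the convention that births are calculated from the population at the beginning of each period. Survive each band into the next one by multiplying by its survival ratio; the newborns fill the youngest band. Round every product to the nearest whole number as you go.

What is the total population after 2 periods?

239781

Numbering the bands 1..4 from youngest to oldest:
— Period 1 —
Births: 83000 × 0.441 = 36603, 28000 × 0.348 = 9744 → total 46347
Band 2: 63500 × 0.98 = 62230
Band 3: 83000 × 0.984 = 81672
Band 4: 28000 × 0.946 = 26488
→ [46347, 62230, 81672, 26488]
— Period 2 —
Births: 62230 × 0.441 = 27443, 81672 × 0.348 = 28422 → total 55865
Band 2: 46347 × 0.98 = 45420
Band 3: 62230 × 0.984 = 61234
Band 4: 81672 × 0.946 = 77262
→ [55865, 45420, 61234, 77262]
Total after period 2: 55865 + 45420 + 61234 + 77262 = 239781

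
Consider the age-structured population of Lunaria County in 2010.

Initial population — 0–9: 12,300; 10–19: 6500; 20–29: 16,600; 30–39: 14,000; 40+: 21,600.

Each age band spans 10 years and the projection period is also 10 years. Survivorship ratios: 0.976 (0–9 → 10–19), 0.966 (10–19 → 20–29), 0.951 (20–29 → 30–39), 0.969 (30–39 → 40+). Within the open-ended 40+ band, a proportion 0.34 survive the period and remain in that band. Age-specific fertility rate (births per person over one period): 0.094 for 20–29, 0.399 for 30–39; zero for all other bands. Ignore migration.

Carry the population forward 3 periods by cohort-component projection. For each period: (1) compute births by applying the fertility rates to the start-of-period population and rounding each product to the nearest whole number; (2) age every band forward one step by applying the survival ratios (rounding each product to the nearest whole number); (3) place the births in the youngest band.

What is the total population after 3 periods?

41366

[period 1]
Births: 16600 × 0.094 = 1560  |  14000 × 0.399 = 5586 → 7146
10–19: 12300 × 0.976 = 12005
20–29: 6500 × 0.966 = 6279
30–39: 16600 × 0.951 = 15787
40+: 14000 × 0.969 + 21600 × 0.34 = 13566 + 7344 = 20910
→ [7146, 12005, 6279, 15787, 20910]
[period 2]
Births: 6279 × 0.094 = 590  |  15787 × 0.399 = 6299 → 6889
10–19: 7146 × 0.976 = 6974
20–29: 12005 × 0.966 = 11597
30–39: 6279 × 0.951 = 5971
40+: 15787 × 0.969 + 20910 × 0.34 = 15298 + 7109 = 22407
→ [6889, 6974, 11597, 5971, 22407]
[period 3]
Births: 11597 × 0.094 = 1090  |  5971 × 0.399 = 2382 → 3472
10–19: 6889 × 0.976 = 6724
20–29: 6974 × 0.966 = 6737
30–39: 11597 × 0.951 = 11029
40+: 5971 × 0.969 + 22407 × 0.34 = 5786 + 7618 = 13404
→ [3472, 6724, 6737, 11029, 13404]
Total after period 3: 3472 + 6724 + 6737 + 11029 + 13404 = 41366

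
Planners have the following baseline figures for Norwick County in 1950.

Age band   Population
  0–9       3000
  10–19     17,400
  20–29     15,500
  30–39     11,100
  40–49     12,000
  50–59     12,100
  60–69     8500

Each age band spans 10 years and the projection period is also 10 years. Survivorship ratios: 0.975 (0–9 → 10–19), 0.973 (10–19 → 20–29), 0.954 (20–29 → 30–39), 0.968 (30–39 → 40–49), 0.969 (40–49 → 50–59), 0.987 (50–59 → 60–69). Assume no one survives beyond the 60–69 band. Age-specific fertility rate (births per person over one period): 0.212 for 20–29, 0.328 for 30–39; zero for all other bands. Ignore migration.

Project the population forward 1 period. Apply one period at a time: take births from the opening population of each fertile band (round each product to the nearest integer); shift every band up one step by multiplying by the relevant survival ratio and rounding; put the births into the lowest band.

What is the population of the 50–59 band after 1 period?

— Period 1 —
Births: 15500 × 0.212 = 3286  |  11100 × 0.328 = 3641 → 6927
10–19: 3000 × 0.975 = 2925
20–29: 17400 × 0.973 = 16930
30–39: 15500 × 0.954 = 14787
40–49: 11100 × 0.968 = 10745
50–59: 12000 × 0.969 = 11628
60–69: 12100 × 0.987 = 11943
End of period: [6927, 2925, 16930, 14787, 10745, 11628, 11943]

11628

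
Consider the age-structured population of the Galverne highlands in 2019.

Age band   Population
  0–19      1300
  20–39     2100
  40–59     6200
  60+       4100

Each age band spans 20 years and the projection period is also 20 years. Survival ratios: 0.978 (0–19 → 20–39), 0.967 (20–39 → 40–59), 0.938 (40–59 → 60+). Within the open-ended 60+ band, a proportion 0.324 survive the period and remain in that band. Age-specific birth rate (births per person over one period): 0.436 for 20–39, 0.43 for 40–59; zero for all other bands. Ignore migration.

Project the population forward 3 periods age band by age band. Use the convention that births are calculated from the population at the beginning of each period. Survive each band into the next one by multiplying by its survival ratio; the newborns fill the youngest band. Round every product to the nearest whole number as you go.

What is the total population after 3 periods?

9358

Call the bands 1 to 4, youngest first.
Period 1.
Births: 2100 × 0.436 = 916, 6200 × 0.43 = 2666 ⇒ total 3582
Band 2: 1300 × 0.978 = 1271
Band 3: 2100 × 0.967 = 2031
Band 4: 6200 × 0.938 + 4100 × 0.324 = 5816 + 1328 = 7144
End of period: [3582, 1271, 2031, 7144]
Period 2.
Births: 1271 × 0.436 = 554, 2031 × 0.43 = 873 ⇒ total 1427
Band 2: 3582 × 0.978 = 3503
Band 3: 1271 × 0.967 = 1229
Band 4: 2031 × 0.938 + 7144 × 0.324 = 1905 + 2315 = 4220
End of period: [1427, 3503, 1229, 4220]
Period 3.
Births: 3503 × 0.436 = 1527, 1229 × 0.43 = 528 ⇒ total 2055
Band 2: 1427 × 0.978 = 1396
Band 3: 3503 × 0.967 = 3387
Band 4: 1229 × 0.938 + 4220 × 0.324 = 1153 + 1367 = 2520
End of period: [2055, 1396, 3387, 2520]
Total after period 3: 2055 + 1396 + 3387 + 2520 = 9358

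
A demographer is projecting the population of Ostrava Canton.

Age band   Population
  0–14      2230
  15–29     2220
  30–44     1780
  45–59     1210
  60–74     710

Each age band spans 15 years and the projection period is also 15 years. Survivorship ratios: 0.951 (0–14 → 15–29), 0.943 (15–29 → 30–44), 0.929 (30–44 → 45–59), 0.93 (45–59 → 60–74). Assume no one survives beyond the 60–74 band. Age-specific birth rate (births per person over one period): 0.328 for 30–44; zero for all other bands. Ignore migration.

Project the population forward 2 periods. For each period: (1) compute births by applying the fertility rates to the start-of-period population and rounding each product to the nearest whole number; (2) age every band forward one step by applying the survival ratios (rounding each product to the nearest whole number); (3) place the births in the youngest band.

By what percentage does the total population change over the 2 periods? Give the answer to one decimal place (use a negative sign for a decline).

(Bands numbered youngest = 1 to oldest = 5.)
After projecting period 1:
Births: 1780 * 0.328 = 584
Band 2: 2230 * 0.951 = 2121
Band 3: 2220 * 0.943 = 2093
Band 4: 1780 * 0.929 = 1654
Band 5: 1210 * 0.93 = 1125
End of period: [584, 2121, 2093, 1654, 1125]
After projecting period 2:
Births: 2093 * 0.328 = 687
Band 2: 584 * 0.951 = 555
Band 3: 2121 * 0.943 = 2000
Band 4: 2093 * 0.929 = 1944
Band 5: 1654 * 0.93 = 1538
End of period: [687, 555, 2000, 1944, 1538]
Total: 8150 → 6724; change = -1426; percentage change = -17.5%

-17.5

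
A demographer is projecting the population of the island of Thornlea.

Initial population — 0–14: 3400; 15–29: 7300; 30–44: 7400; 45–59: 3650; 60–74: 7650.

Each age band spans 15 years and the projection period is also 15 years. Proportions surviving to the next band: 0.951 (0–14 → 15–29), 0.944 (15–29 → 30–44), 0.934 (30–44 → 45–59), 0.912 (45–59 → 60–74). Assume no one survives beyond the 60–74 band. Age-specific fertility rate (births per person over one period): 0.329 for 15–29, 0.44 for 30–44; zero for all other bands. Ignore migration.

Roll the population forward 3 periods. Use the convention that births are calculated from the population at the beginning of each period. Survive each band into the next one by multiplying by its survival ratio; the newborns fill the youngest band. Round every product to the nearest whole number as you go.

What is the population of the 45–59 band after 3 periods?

Let group 1 be 0–14 through group 5 = 60–74.
Period 1:
Births: 7300 × 0.329 = 2402, 7400 × 0.44 = 3256 → total 5658
Group 2: 3400 × 0.951 = 3233
Group 3: 7300 × 0.944 = 6891
Group 4: 7400 × 0.934 = 6912
Group 5: 3650 × 0.912 = 3329
End of period: [5658, 3233, 6891, 6912, 3329]
Period 2:
Births: 3233 × 0.329 = 1064, 6891 × 0.44 = 3032 → total 4096
Group 2: 5658 × 0.951 = 5381
Group 3: 3233 × 0.944 = 3052
Group 4: 6891 × 0.934 = 6436
Group 5: 6912 × 0.912 = 6304
End of period: [4096, 5381, 3052, 6436, 6304]
Period 3:
Births: 5381 × 0.329 = 1770, 3052 × 0.44 = 1343 → total 3113
Group 2: 4096 × 0.951 = 3895
Group 3: 5381 × 0.944 = 5080
Group 4: 3052 × 0.934 = 2851
Group 5: 6436 × 0.912 = 5870
End of period: [3113, 3895, 5080, 2851, 5870]

2851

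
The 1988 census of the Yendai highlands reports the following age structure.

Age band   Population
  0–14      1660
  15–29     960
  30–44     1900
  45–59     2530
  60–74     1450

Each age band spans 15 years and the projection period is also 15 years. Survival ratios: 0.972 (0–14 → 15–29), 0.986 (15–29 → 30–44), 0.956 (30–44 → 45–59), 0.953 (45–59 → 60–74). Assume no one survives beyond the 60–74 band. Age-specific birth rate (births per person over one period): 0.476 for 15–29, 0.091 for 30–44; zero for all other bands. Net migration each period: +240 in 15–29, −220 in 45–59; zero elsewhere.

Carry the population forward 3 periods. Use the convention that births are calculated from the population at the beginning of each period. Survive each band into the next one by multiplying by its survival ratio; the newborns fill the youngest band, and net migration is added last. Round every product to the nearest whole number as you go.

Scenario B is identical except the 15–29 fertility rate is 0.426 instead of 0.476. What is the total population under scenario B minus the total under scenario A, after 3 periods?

-199

Period 1:
Births: 960 * 0.476 = 457 ; 1900 * 0.091 = 173 → 630
15–29: 1660 * 0.972 = 1614
30–44: 960 * 0.986 = 947
45–59: 1900 * 0.956 = 1816
60–74: 2530 * 0.953 = 2411
Net migration: 15–29 + 240 → 1854; 45–59 − 220 → 1596
End of period: [630, 1854, 947, 1596, 2411]
Period 2:
Births: 1854 * 0.476 = 883 ; 947 * 0.091 = 86 → 969
15–29: 630 * 0.972 = 612
30–44: 1854 * 0.986 = 1828
45–59: 947 * 0.956 = 905
60–74: 1596 * 0.953 = 1521
Net migration: 15–29 + 240 → 852; 45–59 − 220 → 685
End of period: [969, 852, 1828, 685, 1521]
Period 3:
Births: 852 * 0.476 = 406 ; 1828 * 0.091 = 166 → 572
15–29: 969 * 0.972 = 942
30–44: 852 * 0.986 = 840
45–59: 1828 * 0.956 = 1748
60–74: 685 * 0.953 = 653
Net migration: 15–29 + 240 → 1182; 45–59 − 220 → 1528
End of period: [572, 1182, 840, 1528, 653]
Scenario A total after 3 periods: 4775
Scenario B projection —
Period 1:
Births: 960 * 0.426 = 409 ; 1900 * 0.091 = 173 → 582
15–29: 1660 * 0.972 = 1614
30–44: 960 * 0.986 = 947
45–59: 1900 * 0.956 = 1816
60–74: 2530 * 0.953 = 2411
Net migration: 15–29 + 240 → 1854; 45–59 − 220 → 1596
End of period: [582, 1854, 947, 1596, 2411]
Period 2:
Births: 1854 * 0.426 = 790 ; 947 * 0.091 = 86 → 876
15–29: 582 * 0.972 = 566
30–44: 1854 * 0.986 = 1828
45–59: 947 * 0.956 = 905
60–74: 1596 * 0.953 = 1521
Net migration: 15–29 + 240 → 806; 45–59 − 220 → 685
End of period: [876, 806, 1828, 685, 1521]
Period 3:
Births: 806 * 0.426 = 343 ; 1828 * 0.091 = 166 → 509
15–29: 876 * 0.972 = 851
30–44: 806 * 0.986 = 795
45–59: 1828 * 0.956 = 1748
60–74: 685 * 0.953 = 653
Net migration: 15–29 + 240 → 1091; 45–59 − 220 → 1528
End of period: [509, 1091, 795, 1528, 653]
Scenario B total after 3 periods: 4576
Difference B − A = 4576 − 4775 = -199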